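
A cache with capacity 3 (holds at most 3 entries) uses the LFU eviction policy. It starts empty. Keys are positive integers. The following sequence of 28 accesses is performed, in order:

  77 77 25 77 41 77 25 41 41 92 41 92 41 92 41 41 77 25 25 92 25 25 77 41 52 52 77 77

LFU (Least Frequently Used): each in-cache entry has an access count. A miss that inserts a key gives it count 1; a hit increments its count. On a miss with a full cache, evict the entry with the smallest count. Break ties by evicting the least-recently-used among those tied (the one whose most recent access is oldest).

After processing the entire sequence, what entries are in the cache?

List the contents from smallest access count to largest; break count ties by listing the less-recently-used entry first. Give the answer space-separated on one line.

Answer: 52 41 77

Derivation:
LFU simulation (capacity=3):
  1. access 77: MISS. Cache: [77(c=1)]
  2. access 77: HIT, count now 2. Cache: [77(c=2)]
  3. access 25: MISS. Cache: [25(c=1) 77(c=2)]
  4. access 77: HIT, count now 3. Cache: [25(c=1) 77(c=3)]
  5. access 41: MISS. Cache: [25(c=1) 41(c=1) 77(c=3)]
  6. access 77: HIT, count now 4. Cache: [25(c=1) 41(c=1) 77(c=4)]
  7. access 25: HIT, count now 2. Cache: [41(c=1) 25(c=2) 77(c=4)]
  8. access 41: HIT, count now 2. Cache: [25(c=2) 41(c=2) 77(c=4)]
  9. access 41: HIT, count now 3. Cache: [25(c=2) 41(c=3) 77(c=4)]
  10. access 92: MISS, evict 25(c=2). Cache: [92(c=1) 41(c=3) 77(c=4)]
  11. access 41: HIT, count now 4. Cache: [92(c=1) 77(c=4) 41(c=4)]
  12. access 92: HIT, count now 2. Cache: [92(c=2) 77(c=4) 41(c=4)]
  13. access 41: HIT, count now 5. Cache: [92(c=2) 77(c=4) 41(c=5)]
  14. access 92: HIT, count now 3. Cache: [92(c=3) 77(c=4) 41(c=5)]
  15. access 41: HIT, count now 6. Cache: [92(c=3) 77(c=4) 41(c=6)]
  16. access 41: HIT, count now 7. Cache: [92(c=3) 77(c=4) 41(c=7)]
  17. access 77: HIT, count now 5. Cache: [92(c=3) 77(c=5) 41(c=7)]
  18. access 25: MISS, evict 92(c=3). Cache: [25(c=1) 77(c=5) 41(c=7)]
  19. access 25: HIT, count now 2. Cache: [25(c=2) 77(c=5) 41(c=7)]
  20. access 92: MISS, evict 25(c=2). Cache: [92(c=1) 77(c=5) 41(c=7)]
  21. access 25: MISS, evict 92(c=1). Cache: [25(c=1) 77(c=5) 41(c=7)]
  22. access 25: HIT, count now 2. Cache: [25(c=2) 77(c=5) 41(c=7)]
  23. access 77: HIT, count now 6. Cache: [25(c=2) 77(c=6) 41(c=7)]
  24. access 41: HIT, count now 8. Cache: [25(c=2) 77(c=6) 41(c=8)]
  25. access 52: MISS, evict 25(c=2). Cache: [52(c=1) 77(c=6) 41(c=8)]
  26. access 52: HIT, count now 2. Cache: [52(c=2) 77(c=6) 41(c=8)]
  27. access 77: HIT, count now 7. Cache: [52(c=2) 77(c=7) 41(c=8)]
  28. access 77: HIT, count now 8. Cache: [52(c=2) 41(c=8) 77(c=8)]
Total: 20 hits, 8 misses, 5 evictions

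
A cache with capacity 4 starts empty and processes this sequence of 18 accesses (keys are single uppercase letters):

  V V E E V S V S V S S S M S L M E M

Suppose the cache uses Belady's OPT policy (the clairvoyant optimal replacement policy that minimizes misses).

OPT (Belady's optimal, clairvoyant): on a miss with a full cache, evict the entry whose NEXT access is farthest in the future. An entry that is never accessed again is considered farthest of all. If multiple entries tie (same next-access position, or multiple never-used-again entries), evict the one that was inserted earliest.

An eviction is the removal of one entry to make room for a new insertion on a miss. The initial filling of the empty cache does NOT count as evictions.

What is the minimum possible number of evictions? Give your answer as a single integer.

OPT (Belady) simulation (capacity=4):
  1. access V: MISS. Cache: [V]
  2. access V: HIT. Next use of V: step 5. Cache: [V]
  3. access E: MISS. Cache: [V E]
  4. access E: HIT. Next use of E: step 17. Cache: [V E]
  5. access V: HIT. Next use of V: step 7. Cache: [V E]
  6. access S: MISS. Cache: [V E S]
  7. access V: HIT. Next use of V: step 9. Cache: [V E S]
  8. access S: HIT. Next use of S: step 10. Cache: [V E S]
  9. access V: HIT. Next use of V: never. Cache: [V E S]
  10. access S: HIT. Next use of S: step 11. Cache: [V E S]
  11. access S: HIT. Next use of S: step 12. Cache: [V E S]
  12. access S: HIT. Next use of S: step 14. Cache: [V E S]
  13. access M: MISS. Cache: [V E S M]
  14. access S: HIT. Next use of S: never. Cache: [V E S M]
  15. access L: MISS, evict V (next use: never). Cache: [E S M L]
  16. access M: HIT. Next use of M: step 18. Cache: [E S M L]
  17. access E: HIT. Next use of E: never. Cache: [E S M L]
  18. access M: HIT. Next use of M: never. Cache: [E S M L]
Total: 13 hits, 5 misses, 1 evictions

Answer: 1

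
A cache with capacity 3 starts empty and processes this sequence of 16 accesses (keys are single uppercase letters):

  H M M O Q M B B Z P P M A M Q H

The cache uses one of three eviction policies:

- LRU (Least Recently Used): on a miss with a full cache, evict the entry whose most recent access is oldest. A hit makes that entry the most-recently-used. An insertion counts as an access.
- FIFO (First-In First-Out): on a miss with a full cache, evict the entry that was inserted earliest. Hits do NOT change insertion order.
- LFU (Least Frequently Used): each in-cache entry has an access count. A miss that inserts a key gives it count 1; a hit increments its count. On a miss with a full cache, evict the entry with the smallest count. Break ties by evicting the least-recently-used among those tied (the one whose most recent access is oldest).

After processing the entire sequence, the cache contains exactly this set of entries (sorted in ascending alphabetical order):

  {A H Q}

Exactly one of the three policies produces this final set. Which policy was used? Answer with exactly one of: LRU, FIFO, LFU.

Simulating under each policy and comparing final sets:
  LRU: final set = {H M Q} -> differs
  FIFO: final set = {A H Q} -> MATCHES target
  LFU: final set = {H M P} -> differs
Only FIFO produces the target set.

Answer: FIFO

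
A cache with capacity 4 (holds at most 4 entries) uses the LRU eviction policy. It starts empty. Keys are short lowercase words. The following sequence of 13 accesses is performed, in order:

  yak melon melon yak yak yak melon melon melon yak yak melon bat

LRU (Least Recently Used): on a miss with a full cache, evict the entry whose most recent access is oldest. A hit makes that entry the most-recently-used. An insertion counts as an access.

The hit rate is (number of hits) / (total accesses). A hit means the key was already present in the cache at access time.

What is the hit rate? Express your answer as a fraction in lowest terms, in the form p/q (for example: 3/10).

LRU simulation (capacity=4):
  1. access yak: MISS. Cache (LRU->MRU): [yak]
  2. access melon: MISS. Cache (LRU->MRU): [yak melon]
  3. access melon: HIT. Cache (LRU->MRU): [yak melon]
  4. access yak: HIT. Cache (LRU->MRU): [melon yak]
  5. access yak: HIT. Cache (LRU->MRU): [melon yak]
  6. access yak: HIT. Cache (LRU->MRU): [melon yak]
  7. access melon: HIT. Cache (LRU->MRU): [yak melon]
  8. access melon: HIT. Cache (LRU->MRU): [yak melon]
  9. access melon: HIT. Cache (LRU->MRU): [yak melon]
  10. access yak: HIT. Cache (LRU->MRU): [melon yak]
  11. access yak: HIT. Cache (LRU->MRU): [melon yak]
  12. access melon: HIT. Cache (LRU->MRU): [yak melon]
  13. access bat: MISS. Cache (LRU->MRU): [yak melon bat]
Total: 10 hits, 3 misses, 0 evictions

Hit rate = 10/13

Answer: 10/13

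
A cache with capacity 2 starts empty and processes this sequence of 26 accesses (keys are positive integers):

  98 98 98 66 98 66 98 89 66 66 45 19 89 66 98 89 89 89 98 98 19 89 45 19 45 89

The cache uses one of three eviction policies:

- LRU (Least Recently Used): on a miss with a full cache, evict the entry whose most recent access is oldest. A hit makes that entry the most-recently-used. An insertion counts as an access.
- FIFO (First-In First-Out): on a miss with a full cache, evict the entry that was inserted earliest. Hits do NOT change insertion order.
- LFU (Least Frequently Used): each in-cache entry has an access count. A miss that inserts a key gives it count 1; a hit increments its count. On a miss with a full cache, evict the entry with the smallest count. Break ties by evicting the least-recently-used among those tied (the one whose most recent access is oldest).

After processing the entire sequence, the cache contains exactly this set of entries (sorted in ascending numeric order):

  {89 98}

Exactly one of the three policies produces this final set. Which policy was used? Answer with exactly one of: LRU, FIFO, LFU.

Answer: LFU

Derivation:
Simulating under each policy and comparing final sets:
  LRU: final set = {45 89} -> differs
  FIFO: final set = {45 89} -> differs
  LFU: final set = {89 98} -> MATCHES target
Only LFU produces the target set.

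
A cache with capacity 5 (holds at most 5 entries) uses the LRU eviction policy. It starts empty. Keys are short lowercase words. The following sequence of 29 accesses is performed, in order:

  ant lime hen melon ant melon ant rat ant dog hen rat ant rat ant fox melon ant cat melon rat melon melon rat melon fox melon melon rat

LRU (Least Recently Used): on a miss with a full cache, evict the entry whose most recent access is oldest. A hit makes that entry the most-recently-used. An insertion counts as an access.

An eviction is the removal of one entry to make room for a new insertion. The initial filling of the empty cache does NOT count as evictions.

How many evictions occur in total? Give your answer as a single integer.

LRU simulation (capacity=5):
  1. access ant: MISS. Cache (LRU->MRU): [ant]
  2. access lime: MISS. Cache (LRU->MRU): [ant lime]
  3. access hen: MISS. Cache (LRU->MRU): [ant lime hen]
  4. access melon: MISS. Cache (LRU->MRU): [ant lime hen melon]
  5. access ant: HIT. Cache (LRU->MRU): [lime hen melon ant]
  6. access melon: HIT. Cache (LRU->MRU): [lime hen ant melon]
  7. access ant: HIT. Cache (LRU->MRU): [lime hen melon ant]
  8. access rat: MISS. Cache (LRU->MRU): [lime hen melon ant rat]
  9. access ant: HIT. Cache (LRU->MRU): [lime hen melon rat ant]
  10. access dog: MISS, evict lime. Cache (LRU->MRU): [hen melon rat ant dog]
  11. access hen: HIT. Cache (LRU->MRU): [melon rat ant dog hen]
  12. access rat: HIT. Cache (LRU->MRU): [melon ant dog hen rat]
  13. access ant: HIT. Cache (LRU->MRU): [melon dog hen rat ant]
  14. access rat: HIT. Cache (LRU->MRU): [melon dog hen ant rat]
  15. access ant: HIT. Cache (LRU->MRU): [melon dog hen rat ant]
  16. access fox: MISS, evict melon. Cache (LRU->MRU): [dog hen rat ant fox]
  17. access melon: MISS, evict dog. Cache (LRU->MRU): [hen rat ant fox melon]
  18. access ant: HIT. Cache (LRU->MRU): [hen rat fox melon ant]
  19. access cat: MISS, evict hen. Cache (LRU->MRU): [rat fox melon ant cat]
  20. access melon: HIT. Cache (LRU->MRU): [rat fox ant cat melon]
  21. access rat: HIT. Cache (LRU->MRU): [fox ant cat melon rat]
  22. access melon: HIT. Cache (LRU->MRU): [fox ant cat rat melon]
  23. access melon: HIT. Cache (LRU->MRU): [fox ant cat rat melon]
  24. access rat: HIT. Cache (LRU->MRU): [fox ant cat melon rat]
  25. access melon: HIT. Cache (LRU->MRU): [fox ant cat rat melon]
  26. access fox: HIT. Cache (LRU->MRU): [ant cat rat melon fox]
  27. access melon: HIT. Cache (LRU->MRU): [ant cat rat fox melon]
  28. access melon: HIT. Cache (LRU->MRU): [ant cat rat fox melon]
  29. access rat: HIT. Cache (LRU->MRU): [ant cat fox melon rat]
Total: 20 hits, 9 misses, 4 evictions

Answer: 4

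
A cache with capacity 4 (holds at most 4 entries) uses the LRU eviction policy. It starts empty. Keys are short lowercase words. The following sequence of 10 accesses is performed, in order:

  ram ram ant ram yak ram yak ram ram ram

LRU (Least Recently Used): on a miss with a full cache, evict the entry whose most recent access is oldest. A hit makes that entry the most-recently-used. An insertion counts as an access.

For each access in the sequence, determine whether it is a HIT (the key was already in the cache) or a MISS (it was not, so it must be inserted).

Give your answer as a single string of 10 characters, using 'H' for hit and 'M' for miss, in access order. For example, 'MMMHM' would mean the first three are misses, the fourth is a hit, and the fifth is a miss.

Answer: MHMHMHHHHH

Derivation:
LRU simulation (capacity=4):
  1. access ram: MISS. Cache (LRU->MRU): [ram]
  2. access ram: HIT. Cache (LRU->MRU): [ram]
  3. access ant: MISS. Cache (LRU->MRU): [ram ant]
  4. access ram: HIT. Cache (LRU->MRU): [ant ram]
  5. access yak: MISS. Cache (LRU->MRU): [ant ram yak]
  6. access ram: HIT. Cache (LRU->MRU): [ant yak ram]
  7. access yak: HIT. Cache (LRU->MRU): [ant ram yak]
  8. access ram: HIT. Cache (LRU->MRU): [ant yak ram]
  9. access ram: HIT. Cache (LRU->MRU): [ant yak ram]
  10. access ram: HIT. Cache (LRU->MRU): [ant yak ram]
Total: 7 hits, 3 misses, 0 evictions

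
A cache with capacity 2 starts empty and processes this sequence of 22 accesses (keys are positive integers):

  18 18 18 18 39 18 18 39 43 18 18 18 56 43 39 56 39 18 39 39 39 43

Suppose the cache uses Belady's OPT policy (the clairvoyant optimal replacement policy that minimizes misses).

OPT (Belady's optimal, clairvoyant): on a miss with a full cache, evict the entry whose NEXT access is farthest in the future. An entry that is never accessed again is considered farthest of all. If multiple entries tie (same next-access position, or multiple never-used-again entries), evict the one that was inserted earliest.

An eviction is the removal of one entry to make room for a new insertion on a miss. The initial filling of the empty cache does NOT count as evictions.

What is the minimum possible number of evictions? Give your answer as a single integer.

Answer: 5

Derivation:
OPT (Belady) simulation (capacity=2):
  1. access 18: MISS. Cache: [18]
  2. access 18: HIT. Next use of 18: step 3. Cache: [18]
  3. access 18: HIT. Next use of 18: step 4. Cache: [18]
  4. access 18: HIT. Next use of 18: step 6. Cache: [18]
  5. access 39: MISS. Cache: [18 39]
  6. access 18: HIT. Next use of 18: step 7. Cache: [18 39]
  7. access 18: HIT. Next use of 18: step 10. Cache: [18 39]
  8. access 39: HIT. Next use of 39: step 15. Cache: [18 39]
  9. access 43: MISS, evict 39 (next use: step 15). Cache: [18 43]
  10. access 18: HIT. Next use of 18: step 11. Cache: [18 43]
  11. access 18: HIT. Next use of 18: step 12. Cache: [18 43]
  12. access 18: HIT. Next use of 18: step 18. Cache: [18 43]
  13. access 56: MISS, evict 18 (next use: step 18). Cache: [43 56]
  14. access 43: HIT. Next use of 43: step 22. Cache: [43 56]
  15. access 39: MISS, evict 43 (next use: step 22). Cache: [56 39]
  16. access 56: HIT. Next use of 56: never. Cache: [56 39]
  17. access 39: HIT. Next use of 39: step 19. Cache: [56 39]
  18. access 18: MISS, evict 56 (next use: never). Cache: [39 18]
  19. access 39: HIT. Next use of 39: step 20. Cache: [39 18]
  20. access 39: HIT. Next use of 39: step 21. Cache: [39 18]
  21. access 39: HIT. Next use of 39: never. Cache: [39 18]
  22. access 43: MISS, evict 39 (next use: never). Cache: [18 43]
Total: 15 hits, 7 misses, 5 evictions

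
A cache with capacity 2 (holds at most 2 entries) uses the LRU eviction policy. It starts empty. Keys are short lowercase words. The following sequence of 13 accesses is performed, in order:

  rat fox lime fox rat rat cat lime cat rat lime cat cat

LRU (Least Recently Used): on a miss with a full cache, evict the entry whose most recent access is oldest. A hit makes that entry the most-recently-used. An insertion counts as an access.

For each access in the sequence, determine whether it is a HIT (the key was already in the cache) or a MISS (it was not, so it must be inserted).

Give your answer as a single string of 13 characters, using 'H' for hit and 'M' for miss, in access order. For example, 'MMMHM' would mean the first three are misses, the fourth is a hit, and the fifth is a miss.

LRU simulation (capacity=2):
  1. access rat: MISS. Cache (LRU->MRU): [rat]
  2. access fox: MISS. Cache (LRU->MRU): [rat fox]
  3. access lime: MISS, evict rat. Cache (LRU->MRU): [fox lime]
  4. access fox: HIT. Cache (LRU->MRU): [lime fox]
  5. access rat: MISS, evict lime. Cache (LRU->MRU): [fox rat]
  6. access rat: HIT. Cache (LRU->MRU): [fox rat]
  7. access cat: MISS, evict fox. Cache (LRU->MRU): [rat cat]
  8. access lime: MISS, evict rat. Cache (LRU->MRU): [cat lime]
  9. access cat: HIT. Cache (LRU->MRU): [lime cat]
  10. access rat: MISS, evict lime. Cache (LRU->MRU): [cat rat]
  11. access lime: MISS, evict cat. Cache (LRU->MRU): [rat lime]
  12. access cat: MISS, evict rat. Cache (LRU->MRU): [lime cat]
  13. access cat: HIT. Cache (LRU->MRU): [lime cat]
Total: 4 hits, 9 misses, 7 evictions

Answer: MMMHMHMMHMMMH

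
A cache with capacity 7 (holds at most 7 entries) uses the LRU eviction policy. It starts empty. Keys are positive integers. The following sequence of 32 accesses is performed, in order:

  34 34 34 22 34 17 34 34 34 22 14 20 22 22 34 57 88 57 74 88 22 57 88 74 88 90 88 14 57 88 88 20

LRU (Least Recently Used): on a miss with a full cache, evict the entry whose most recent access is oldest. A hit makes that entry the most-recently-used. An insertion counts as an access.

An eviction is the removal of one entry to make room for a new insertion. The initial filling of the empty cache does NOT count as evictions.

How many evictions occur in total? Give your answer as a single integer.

LRU simulation (capacity=7):
  1. access 34: MISS. Cache (LRU->MRU): [34]
  2. access 34: HIT. Cache (LRU->MRU): [34]
  3. access 34: HIT. Cache (LRU->MRU): [34]
  4. access 22: MISS. Cache (LRU->MRU): [34 22]
  5. access 34: HIT. Cache (LRU->MRU): [22 34]
  6. access 17: MISS. Cache (LRU->MRU): [22 34 17]
  7. access 34: HIT. Cache (LRU->MRU): [22 17 34]
  8. access 34: HIT. Cache (LRU->MRU): [22 17 34]
  9. access 34: HIT. Cache (LRU->MRU): [22 17 34]
  10. access 22: HIT. Cache (LRU->MRU): [17 34 22]
  11. access 14: MISS. Cache (LRU->MRU): [17 34 22 14]
  12. access 20: MISS. Cache (LRU->MRU): [17 34 22 14 20]
  13. access 22: HIT. Cache (LRU->MRU): [17 34 14 20 22]
  14. access 22: HIT. Cache (LRU->MRU): [17 34 14 20 22]
  15. access 34: HIT. Cache (LRU->MRU): [17 14 20 22 34]
  16. access 57: MISS. Cache (LRU->MRU): [17 14 20 22 34 57]
  17. access 88: MISS. Cache (LRU->MRU): [17 14 20 22 34 57 88]
  18. access 57: HIT. Cache (LRU->MRU): [17 14 20 22 34 88 57]
  19. access 74: MISS, evict 17. Cache (LRU->MRU): [14 20 22 34 88 57 74]
  20. access 88: HIT. Cache (LRU->MRU): [14 20 22 34 57 74 88]
  21. access 22: HIT. Cache (LRU->MRU): [14 20 34 57 74 88 22]
  22. access 57: HIT. Cache (LRU->MRU): [14 20 34 74 88 22 57]
  23. access 88: HIT. Cache (LRU->MRU): [14 20 34 74 22 57 88]
  24. access 74: HIT. Cache (LRU->MRU): [14 20 34 22 57 88 74]
  25. access 88: HIT. Cache (LRU->MRU): [14 20 34 22 57 74 88]
  26. access 90: MISS, evict 14. Cache (LRU->MRU): [20 34 22 57 74 88 90]
  27. access 88: HIT. Cache (LRU->MRU): [20 34 22 57 74 90 88]
  28. access 14: MISS, evict 20. Cache (LRU->MRU): [34 22 57 74 90 88 14]
  29. access 57: HIT. Cache (LRU->MRU): [34 22 74 90 88 14 57]
  30. access 88: HIT. Cache (LRU->MRU): [34 22 74 90 14 57 88]
  31. access 88: HIT. Cache (LRU->MRU): [34 22 74 90 14 57 88]
  32. access 20: MISS, evict 34. Cache (LRU->MRU): [22 74 90 14 57 88 20]
Total: 21 hits, 11 misses, 4 evictions

Answer: 4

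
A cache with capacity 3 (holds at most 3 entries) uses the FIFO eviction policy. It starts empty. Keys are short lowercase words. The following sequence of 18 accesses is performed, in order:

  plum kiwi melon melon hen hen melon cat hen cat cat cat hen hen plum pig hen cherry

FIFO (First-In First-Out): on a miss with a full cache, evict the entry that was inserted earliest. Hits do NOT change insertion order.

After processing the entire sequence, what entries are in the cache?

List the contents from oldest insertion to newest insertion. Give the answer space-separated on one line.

Answer: pig hen cherry

Derivation:
FIFO simulation (capacity=3):
  1. access plum: MISS. Cache (old->new): [plum]
  2. access kiwi: MISS. Cache (old->new): [plum kiwi]
  3. access melon: MISS. Cache (old->new): [plum kiwi melon]
  4. access melon: HIT. Cache (old->new): [plum kiwi melon]
  5. access hen: MISS, evict plum. Cache (old->new): [kiwi melon hen]
  6. access hen: HIT. Cache (old->new): [kiwi melon hen]
  7. access melon: HIT. Cache (old->new): [kiwi melon hen]
  8. access cat: MISS, evict kiwi. Cache (old->new): [melon hen cat]
  9. access hen: HIT. Cache (old->new): [melon hen cat]
  10. access cat: HIT. Cache (old->new): [melon hen cat]
  11. access cat: HIT. Cache (old->new): [melon hen cat]
  12. access cat: HIT. Cache (old->new): [melon hen cat]
  13. access hen: HIT. Cache (old->new): [melon hen cat]
  14. access hen: HIT. Cache (old->new): [melon hen cat]
  15. access plum: MISS, evict melon. Cache (old->new): [hen cat plum]
  16. access pig: MISS, evict hen. Cache (old->new): [cat plum pig]
  17. access hen: MISS, evict cat. Cache (old->new): [plum pig hen]
  18. access cherry: MISS, evict plum. Cache (old->new): [pig hen cherry]
Total: 9 hits, 9 misses, 6 evictions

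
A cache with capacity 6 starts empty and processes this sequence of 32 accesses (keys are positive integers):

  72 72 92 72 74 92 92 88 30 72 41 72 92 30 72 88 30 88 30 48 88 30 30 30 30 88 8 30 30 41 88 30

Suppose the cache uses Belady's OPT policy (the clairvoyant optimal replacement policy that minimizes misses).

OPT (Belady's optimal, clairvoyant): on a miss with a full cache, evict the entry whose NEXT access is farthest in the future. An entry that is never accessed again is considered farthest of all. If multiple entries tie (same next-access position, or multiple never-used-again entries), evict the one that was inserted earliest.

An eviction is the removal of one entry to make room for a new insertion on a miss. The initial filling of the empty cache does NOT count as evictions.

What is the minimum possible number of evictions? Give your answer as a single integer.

Answer: 2

Derivation:
OPT (Belady) simulation (capacity=6):
  1. access 72: MISS. Cache: [72]
  2. access 72: HIT. Next use of 72: step 4. Cache: [72]
  3. access 92: MISS. Cache: [72 92]
  4. access 72: HIT. Next use of 72: step 10. Cache: [72 92]
  5. access 74: MISS. Cache: [72 92 74]
  6. access 92: HIT. Next use of 92: step 7. Cache: [72 92 74]
  7. access 92: HIT. Next use of 92: step 13. Cache: [72 92 74]
  8. access 88: MISS. Cache: [72 92 74 88]
  9. access 30: MISS. Cache: [72 92 74 88 30]
  10. access 72: HIT. Next use of 72: step 12. Cache: [72 92 74 88 30]
  11. access 41: MISS. Cache: [72 92 74 88 30 41]
  12. access 72: HIT. Next use of 72: step 15. Cache: [72 92 74 88 30 41]
  13. access 92: HIT. Next use of 92: never. Cache: [72 92 74 88 30 41]
  14. access 30: HIT. Next use of 30: step 17. Cache: [72 92 74 88 30 41]
  15. access 72: HIT. Next use of 72: never. Cache: [72 92 74 88 30 41]
  16. access 88: HIT. Next use of 88: step 18. Cache: [72 92 74 88 30 41]
  17. access 30: HIT. Next use of 30: step 19. Cache: [72 92 74 88 30 41]
  18. access 88: HIT. Next use of 88: step 21. Cache: [72 92 74 88 30 41]
  19. access 30: HIT. Next use of 30: step 22. Cache: [72 92 74 88 30 41]
  20. access 48: MISS, evict 72 (next use: never). Cache: [92 74 88 30 41 48]
  21. access 88: HIT. Next use of 88: step 26. Cache: [92 74 88 30 41 48]
  22. access 30: HIT. Next use of 30: step 23. Cache: [92 74 88 30 41 48]
  23. access 30: HIT. Next use of 30: step 24. Cache: [92 74 88 30 41 48]
  24. access 30: HIT. Next use of 30: step 25. Cache: [92 74 88 30 41 48]
  25. access 30: HIT. Next use of 30: step 28. Cache: [92 74 88 30 41 48]
  26. access 88: HIT. Next use of 88: step 31. Cache: [92 74 88 30 41 48]
  27. access 8: MISS, evict 92 (next use: never). Cache: [74 88 30 41 48 8]
  28. access 30: HIT. Next use of 30: step 29. Cache: [74 88 30 41 48 8]
  29. access 30: HIT. Next use of 30: step 32. Cache: [74 88 30 41 48 8]
  30. access 41: HIT. Next use of 41: never. Cache: [74 88 30 41 48 8]
  31. access 88: HIT. Next use of 88: never. Cache: [74 88 30 41 48 8]
  32. access 30: HIT. Next use of 30: never. Cache: [74 88 30 41 48 8]
Total: 24 hits, 8 misses, 2 evictions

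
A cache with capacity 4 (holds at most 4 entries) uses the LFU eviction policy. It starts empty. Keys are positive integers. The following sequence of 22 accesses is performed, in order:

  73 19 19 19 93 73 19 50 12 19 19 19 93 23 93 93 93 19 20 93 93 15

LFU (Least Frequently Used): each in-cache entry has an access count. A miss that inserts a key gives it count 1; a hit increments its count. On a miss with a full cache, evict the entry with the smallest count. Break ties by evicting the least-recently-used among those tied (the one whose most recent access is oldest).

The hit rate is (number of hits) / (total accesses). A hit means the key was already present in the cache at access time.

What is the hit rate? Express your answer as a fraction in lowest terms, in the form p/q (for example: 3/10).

Answer: 13/22

Derivation:
LFU simulation (capacity=4):
  1. access 73: MISS. Cache: [73(c=1)]
  2. access 19: MISS. Cache: [73(c=1) 19(c=1)]
  3. access 19: HIT, count now 2. Cache: [73(c=1) 19(c=2)]
  4. access 19: HIT, count now 3. Cache: [73(c=1) 19(c=3)]
  5. access 93: MISS. Cache: [73(c=1) 93(c=1) 19(c=3)]
  6. access 73: HIT, count now 2. Cache: [93(c=1) 73(c=2) 19(c=3)]
  7. access 19: HIT, count now 4. Cache: [93(c=1) 73(c=2) 19(c=4)]
  8. access 50: MISS. Cache: [93(c=1) 50(c=1) 73(c=2) 19(c=4)]
  9. access 12: MISS, evict 93(c=1). Cache: [50(c=1) 12(c=1) 73(c=2) 19(c=4)]
  10. access 19: HIT, count now 5. Cache: [50(c=1) 12(c=1) 73(c=2) 19(c=5)]
  11. access 19: HIT, count now 6. Cache: [50(c=1) 12(c=1) 73(c=2) 19(c=6)]
  12. access 19: HIT, count now 7. Cache: [50(c=1) 12(c=1) 73(c=2) 19(c=7)]
  13. access 93: MISS, evict 50(c=1). Cache: [12(c=1) 93(c=1) 73(c=2) 19(c=7)]
  14. access 23: MISS, evict 12(c=1). Cache: [93(c=1) 23(c=1) 73(c=2) 19(c=7)]
  15. access 93: HIT, count now 2. Cache: [23(c=1) 73(c=2) 93(c=2) 19(c=7)]
  16. access 93: HIT, count now 3. Cache: [23(c=1) 73(c=2) 93(c=3) 19(c=7)]
  17. access 93: HIT, count now 4. Cache: [23(c=1) 73(c=2) 93(c=4) 19(c=7)]
  18. access 19: HIT, count now 8. Cache: [23(c=1) 73(c=2) 93(c=4) 19(c=8)]
  19. access 20: MISS, evict 23(c=1). Cache: [20(c=1) 73(c=2) 93(c=4) 19(c=8)]
  20. access 93: HIT, count now 5. Cache: [20(c=1) 73(c=2) 93(c=5) 19(c=8)]
  21. access 93: HIT, count now 6. Cache: [20(c=1) 73(c=2) 93(c=6) 19(c=8)]
  22. access 15: MISS, evict 20(c=1). Cache: [15(c=1) 73(c=2) 93(c=6) 19(c=8)]
Total: 13 hits, 9 misses, 5 evictions

Hit rate = 13/22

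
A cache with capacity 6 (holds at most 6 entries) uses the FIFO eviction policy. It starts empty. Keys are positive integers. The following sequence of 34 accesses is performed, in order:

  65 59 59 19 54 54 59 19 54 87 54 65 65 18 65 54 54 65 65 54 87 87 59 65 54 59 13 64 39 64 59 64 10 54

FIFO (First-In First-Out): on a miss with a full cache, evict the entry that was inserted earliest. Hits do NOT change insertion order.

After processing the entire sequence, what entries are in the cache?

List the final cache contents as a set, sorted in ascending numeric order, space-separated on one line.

Answer: 10 13 39 54 59 64

Derivation:
FIFO simulation (capacity=6):
  1. access 65: MISS. Cache (old->new): [65]
  2. access 59: MISS. Cache (old->new): [65 59]
  3. access 59: HIT. Cache (old->new): [65 59]
  4. access 19: MISS. Cache (old->new): [65 59 19]
  5. access 54: MISS. Cache (old->new): [65 59 19 54]
  6. access 54: HIT. Cache (old->new): [65 59 19 54]
  7. access 59: HIT. Cache (old->new): [65 59 19 54]
  8. access 19: HIT. Cache (old->new): [65 59 19 54]
  9. access 54: HIT. Cache (old->new): [65 59 19 54]
  10. access 87: MISS. Cache (old->new): [65 59 19 54 87]
  11. access 54: HIT. Cache (old->new): [65 59 19 54 87]
  12. access 65: HIT. Cache (old->new): [65 59 19 54 87]
  13. access 65: HIT. Cache (old->new): [65 59 19 54 87]
  14. access 18: MISS. Cache (old->new): [65 59 19 54 87 18]
  15. access 65: HIT. Cache (old->new): [65 59 19 54 87 18]
  16. access 54: HIT. Cache (old->new): [65 59 19 54 87 18]
  17. access 54: HIT. Cache (old->new): [65 59 19 54 87 18]
  18. access 65: HIT. Cache (old->new): [65 59 19 54 87 18]
  19. access 65: HIT. Cache (old->new): [65 59 19 54 87 18]
  20. access 54: HIT. Cache (old->new): [65 59 19 54 87 18]
  21. access 87: HIT. Cache (old->new): [65 59 19 54 87 18]
  22. access 87: HIT. Cache (old->new): [65 59 19 54 87 18]
  23. access 59: HIT. Cache (old->new): [65 59 19 54 87 18]
  24. access 65: HIT. Cache (old->new): [65 59 19 54 87 18]
  25. access 54: HIT. Cache (old->new): [65 59 19 54 87 18]
  26. access 59: HIT. Cache (old->new): [65 59 19 54 87 18]
  27. access 13: MISS, evict 65. Cache (old->new): [59 19 54 87 18 13]
  28. access 64: MISS, evict 59. Cache (old->new): [19 54 87 18 13 64]
  29. access 39: MISS, evict 19. Cache (old->new): [54 87 18 13 64 39]
  30. access 64: HIT. Cache (old->new): [54 87 18 13 64 39]
  31. access 59: MISS, evict 54. Cache (old->new): [87 18 13 64 39 59]
  32. access 64: HIT. Cache (old->new): [87 18 13 64 39 59]
  33. access 10: MISS, evict 87. Cache (old->new): [18 13 64 39 59 10]
  34. access 54: MISS, evict 18. Cache (old->new): [13 64 39 59 10 54]
Total: 22 hits, 12 misses, 6 evictions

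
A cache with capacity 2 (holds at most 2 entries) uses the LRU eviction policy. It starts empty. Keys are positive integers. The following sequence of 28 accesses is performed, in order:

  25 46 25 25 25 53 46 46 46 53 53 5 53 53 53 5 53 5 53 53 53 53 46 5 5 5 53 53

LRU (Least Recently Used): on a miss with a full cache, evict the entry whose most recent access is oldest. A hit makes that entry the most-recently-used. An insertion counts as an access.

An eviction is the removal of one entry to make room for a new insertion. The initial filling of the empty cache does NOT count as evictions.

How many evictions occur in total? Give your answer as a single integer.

Answer: 6

Derivation:
LRU simulation (capacity=2):
  1. access 25: MISS. Cache (LRU->MRU): [25]
  2. access 46: MISS. Cache (LRU->MRU): [25 46]
  3. access 25: HIT. Cache (LRU->MRU): [46 25]
  4. access 25: HIT. Cache (LRU->MRU): [46 25]
  5. access 25: HIT. Cache (LRU->MRU): [46 25]
  6. access 53: MISS, evict 46. Cache (LRU->MRU): [25 53]
  7. access 46: MISS, evict 25. Cache (LRU->MRU): [53 46]
  8. access 46: HIT. Cache (LRU->MRU): [53 46]
  9. access 46: HIT. Cache (LRU->MRU): [53 46]
  10. access 53: HIT. Cache (LRU->MRU): [46 53]
  11. access 53: HIT. Cache (LRU->MRU): [46 53]
  12. access 5: MISS, evict 46. Cache (LRU->MRU): [53 5]
  13. access 53: HIT. Cache (LRU->MRU): [5 53]
  14. access 53: HIT. Cache (LRU->MRU): [5 53]
  15. access 53: HIT. Cache (LRU->MRU): [5 53]
  16. access 5: HIT. Cache (LRU->MRU): [53 5]
  17. access 53: HIT. Cache (LRU->MRU): [5 53]
  18. access 5: HIT. Cache (LRU->MRU): [53 5]
  19. access 53: HIT. Cache (LRU->MRU): [5 53]
  20. access 53: HIT. Cache (LRU->MRU): [5 53]
  21. access 53: HIT. Cache (LRU->MRU): [5 53]
  22. access 53: HIT. Cache (LRU->MRU): [5 53]
  23. access 46: MISS, evict 5. Cache (LRU->MRU): [53 46]
  24. access 5: MISS, evict 53. Cache (LRU->MRU): [46 5]
  25. access 5: HIT. Cache (LRU->MRU): [46 5]
  26. access 5: HIT. Cache (LRU->MRU): [46 5]
  27. access 53: MISS, evict 46. Cache (LRU->MRU): [5 53]
  28. access 53: HIT. Cache (LRU->MRU): [5 53]
Total: 20 hits, 8 misses, 6 evictions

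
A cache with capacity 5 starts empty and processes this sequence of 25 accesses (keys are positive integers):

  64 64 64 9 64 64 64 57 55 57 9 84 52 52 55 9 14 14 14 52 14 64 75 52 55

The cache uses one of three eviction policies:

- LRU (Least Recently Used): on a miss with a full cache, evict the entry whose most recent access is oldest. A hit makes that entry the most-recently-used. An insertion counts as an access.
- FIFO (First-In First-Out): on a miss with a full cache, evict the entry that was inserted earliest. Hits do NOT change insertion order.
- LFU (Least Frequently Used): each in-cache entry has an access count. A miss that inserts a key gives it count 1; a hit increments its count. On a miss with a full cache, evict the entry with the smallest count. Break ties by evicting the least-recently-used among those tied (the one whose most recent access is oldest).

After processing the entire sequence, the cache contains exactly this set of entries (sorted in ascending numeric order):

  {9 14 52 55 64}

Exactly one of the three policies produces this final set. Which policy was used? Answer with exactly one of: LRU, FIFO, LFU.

Simulating under each policy and comparing final sets:
  LRU: final set = {14 52 55 64 75} -> differs
  FIFO: final set = {14 52 55 64 75} -> differs
  LFU: final set = {9 14 52 55 64} -> MATCHES target
Only LFU produces the target set.

Answer: LFU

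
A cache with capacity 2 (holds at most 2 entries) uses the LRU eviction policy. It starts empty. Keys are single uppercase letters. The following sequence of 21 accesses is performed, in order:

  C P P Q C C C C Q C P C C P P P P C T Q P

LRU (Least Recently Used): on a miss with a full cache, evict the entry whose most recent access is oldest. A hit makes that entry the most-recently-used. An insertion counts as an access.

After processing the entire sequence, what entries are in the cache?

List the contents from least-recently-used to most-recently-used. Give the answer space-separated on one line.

Answer: Q P

Derivation:
LRU simulation (capacity=2):
  1. access C: MISS. Cache (LRU->MRU): [C]
  2. access P: MISS. Cache (LRU->MRU): [C P]
  3. access P: HIT. Cache (LRU->MRU): [C P]
  4. access Q: MISS, evict C. Cache (LRU->MRU): [P Q]
  5. access C: MISS, evict P. Cache (LRU->MRU): [Q C]
  6. access C: HIT. Cache (LRU->MRU): [Q C]
  7. access C: HIT. Cache (LRU->MRU): [Q C]
  8. access C: HIT. Cache (LRU->MRU): [Q C]
  9. access Q: HIT. Cache (LRU->MRU): [C Q]
  10. access C: HIT. Cache (LRU->MRU): [Q C]
  11. access P: MISS, evict Q. Cache (LRU->MRU): [C P]
  12. access C: HIT. Cache (LRU->MRU): [P C]
  13. access C: HIT. Cache (LRU->MRU): [P C]
  14. access P: HIT. Cache (LRU->MRU): [C P]
  15. access P: HIT. Cache (LRU->MRU): [C P]
  16. access P: HIT. Cache (LRU->MRU): [C P]
  17. access P: HIT. Cache (LRU->MRU): [C P]
  18. access C: HIT. Cache (LRU->MRU): [P C]
  19. access T: MISS, evict P. Cache (LRU->MRU): [C T]
  20. access Q: MISS, evict C. Cache (LRU->MRU): [T Q]
  21. access P: MISS, evict T. Cache (LRU->MRU): [Q P]
Total: 13 hits, 8 misses, 6 evictions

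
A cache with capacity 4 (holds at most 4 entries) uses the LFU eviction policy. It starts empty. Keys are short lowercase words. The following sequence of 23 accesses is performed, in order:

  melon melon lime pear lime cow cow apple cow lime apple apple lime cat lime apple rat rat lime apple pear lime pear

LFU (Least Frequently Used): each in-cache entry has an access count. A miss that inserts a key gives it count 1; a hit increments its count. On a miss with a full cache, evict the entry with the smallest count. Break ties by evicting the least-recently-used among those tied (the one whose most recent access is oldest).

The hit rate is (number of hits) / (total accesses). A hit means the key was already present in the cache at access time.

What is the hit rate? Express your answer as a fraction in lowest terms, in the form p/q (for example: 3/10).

LFU simulation (capacity=4):
  1. access melon: MISS. Cache: [melon(c=1)]
  2. access melon: HIT, count now 2. Cache: [melon(c=2)]
  3. access lime: MISS. Cache: [lime(c=1) melon(c=2)]
  4. access pear: MISS. Cache: [lime(c=1) pear(c=1) melon(c=2)]
  5. access lime: HIT, count now 2. Cache: [pear(c=1) melon(c=2) lime(c=2)]
  6. access cow: MISS. Cache: [pear(c=1) cow(c=1) melon(c=2) lime(c=2)]
  7. access cow: HIT, count now 2. Cache: [pear(c=1) melon(c=2) lime(c=2) cow(c=2)]
  8. access apple: MISS, evict pear(c=1). Cache: [apple(c=1) melon(c=2) lime(c=2) cow(c=2)]
  9. access cow: HIT, count now 3. Cache: [apple(c=1) melon(c=2) lime(c=2) cow(c=3)]
  10. access lime: HIT, count now 3. Cache: [apple(c=1) melon(c=2) cow(c=3) lime(c=3)]
  11. access apple: HIT, count now 2. Cache: [melon(c=2) apple(c=2) cow(c=3) lime(c=3)]
  12. access apple: HIT, count now 3. Cache: [melon(c=2) cow(c=3) lime(c=3) apple(c=3)]
  13. access lime: HIT, count now 4. Cache: [melon(c=2) cow(c=3) apple(c=3) lime(c=4)]
  14. access cat: MISS, evict melon(c=2). Cache: [cat(c=1) cow(c=3) apple(c=3) lime(c=4)]
  15. access lime: HIT, count now 5. Cache: [cat(c=1) cow(c=3) apple(c=3) lime(c=5)]
  16. access apple: HIT, count now 4. Cache: [cat(c=1) cow(c=3) apple(c=4) lime(c=5)]
  17. access rat: MISS, evict cat(c=1). Cache: [rat(c=1) cow(c=3) apple(c=4) lime(c=5)]
  18. access rat: HIT, count now 2. Cache: [rat(c=2) cow(c=3) apple(c=4) lime(c=5)]
  19. access lime: HIT, count now 6. Cache: [rat(c=2) cow(c=3) apple(c=4) lime(c=6)]
  20. access apple: HIT, count now 5. Cache: [rat(c=2) cow(c=3) apple(c=5) lime(c=6)]
  21. access pear: MISS, evict rat(c=2). Cache: [pear(c=1) cow(c=3) apple(c=5) lime(c=6)]
  22. access lime: HIT, count now 7. Cache: [pear(c=1) cow(c=3) apple(c=5) lime(c=7)]
  23. access pear: HIT, count now 2. Cache: [pear(c=2) cow(c=3) apple(c=5) lime(c=7)]
Total: 15 hits, 8 misses, 4 evictions

Hit rate = 15/23

Answer: 15/23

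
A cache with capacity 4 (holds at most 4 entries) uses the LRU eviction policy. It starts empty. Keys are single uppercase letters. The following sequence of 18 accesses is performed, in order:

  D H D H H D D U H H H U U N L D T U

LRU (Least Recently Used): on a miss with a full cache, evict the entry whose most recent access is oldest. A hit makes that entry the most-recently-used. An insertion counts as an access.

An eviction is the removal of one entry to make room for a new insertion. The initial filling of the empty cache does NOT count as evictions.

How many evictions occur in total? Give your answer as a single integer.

LRU simulation (capacity=4):
  1. access D: MISS. Cache (LRU->MRU): [D]
  2. access H: MISS. Cache (LRU->MRU): [D H]
  3. access D: HIT. Cache (LRU->MRU): [H D]
  4. access H: HIT. Cache (LRU->MRU): [D H]
  5. access H: HIT. Cache (LRU->MRU): [D H]
  6. access D: HIT. Cache (LRU->MRU): [H D]
  7. access D: HIT. Cache (LRU->MRU): [H D]
  8. access U: MISS. Cache (LRU->MRU): [H D U]
  9. access H: HIT. Cache (LRU->MRU): [D U H]
  10. access H: HIT. Cache (LRU->MRU): [D U H]
  11. access H: HIT. Cache (LRU->MRU): [D U H]
  12. access U: HIT. Cache (LRU->MRU): [D H U]
  13. access U: HIT. Cache (LRU->MRU): [D H U]
  14. access N: MISS. Cache (LRU->MRU): [D H U N]
  15. access L: MISS, evict D. Cache (LRU->MRU): [H U N L]
  16. access D: MISS, evict H. Cache (LRU->MRU): [U N L D]
  17. access T: MISS, evict U. Cache (LRU->MRU): [N L D T]
  18. access U: MISS, evict N. Cache (LRU->MRU): [L D T U]
Total: 10 hits, 8 misses, 4 evictions

Answer: 4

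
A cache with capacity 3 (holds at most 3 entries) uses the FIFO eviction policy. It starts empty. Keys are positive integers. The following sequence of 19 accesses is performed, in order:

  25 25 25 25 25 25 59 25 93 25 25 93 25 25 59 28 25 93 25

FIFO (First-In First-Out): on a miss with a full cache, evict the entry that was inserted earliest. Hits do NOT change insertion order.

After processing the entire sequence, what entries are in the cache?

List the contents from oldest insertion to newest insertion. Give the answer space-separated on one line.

Answer: 93 28 25

Derivation:
FIFO simulation (capacity=3):
  1. access 25: MISS. Cache (old->new): [25]
  2. access 25: HIT. Cache (old->new): [25]
  3. access 25: HIT. Cache (old->new): [25]
  4. access 25: HIT. Cache (old->new): [25]
  5. access 25: HIT. Cache (old->new): [25]
  6. access 25: HIT. Cache (old->new): [25]
  7. access 59: MISS. Cache (old->new): [25 59]
  8. access 25: HIT. Cache (old->new): [25 59]
  9. access 93: MISS. Cache (old->new): [25 59 93]
  10. access 25: HIT. Cache (old->new): [25 59 93]
  11. access 25: HIT. Cache (old->new): [25 59 93]
  12. access 93: HIT. Cache (old->new): [25 59 93]
  13. access 25: HIT. Cache (old->new): [25 59 93]
  14. access 25: HIT. Cache (old->new): [25 59 93]
  15. access 59: HIT. Cache (old->new): [25 59 93]
  16. access 28: MISS, evict 25. Cache (old->new): [59 93 28]
  17. access 25: MISS, evict 59. Cache (old->new): [93 28 25]
  18. access 93: HIT. Cache (old->new): [93 28 25]
  19. access 25: HIT. Cache (old->new): [93 28 25]
Total: 14 hits, 5 misses, 2 evictions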